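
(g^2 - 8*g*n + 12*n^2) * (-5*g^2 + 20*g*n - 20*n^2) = -5*g^4 + 60*g^3*n - 240*g^2*n^2 + 400*g*n^3 - 240*n^4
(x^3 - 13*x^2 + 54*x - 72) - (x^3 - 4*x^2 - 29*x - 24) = -9*x^2 + 83*x - 48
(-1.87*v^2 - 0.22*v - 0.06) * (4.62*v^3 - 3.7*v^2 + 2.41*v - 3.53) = -8.6394*v^5 + 5.9026*v^4 - 3.9699*v^3 + 6.2929*v^2 + 0.632*v + 0.2118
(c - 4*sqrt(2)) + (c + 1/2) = 2*c - 4*sqrt(2) + 1/2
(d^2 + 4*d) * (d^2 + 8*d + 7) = d^4 + 12*d^3 + 39*d^2 + 28*d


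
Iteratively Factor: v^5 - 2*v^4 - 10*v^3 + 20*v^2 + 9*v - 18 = (v - 2)*(v^4 - 10*v^2 + 9) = (v - 2)*(v + 3)*(v^3 - 3*v^2 - v + 3) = (v - 3)*(v - 2)*(v + 3)*(v^2 - 1) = (v - 3)*(v - 2)*(v - 1)*(v + 3)*(v + 1)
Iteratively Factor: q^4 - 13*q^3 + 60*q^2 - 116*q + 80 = (q - 5)*(q^3 - 8*q^2 + 20*q - 16) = (q - 5)*(q - 2)*(q^2 - 6*q + 8) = (q - 5)*(q - 2)^2*(q - 4)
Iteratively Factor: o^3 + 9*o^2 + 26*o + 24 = (o + 2)*(o^2 + 7*o + 12) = (o + 2)*(o + 3)*(o + 4)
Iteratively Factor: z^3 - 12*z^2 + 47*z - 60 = (z - 3)*(z^2 - 9*z + 20) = (z - 4)*(z - 3)*(z - 5)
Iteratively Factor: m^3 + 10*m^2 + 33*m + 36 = (m + 4)*(m^2 + 6*m + 9) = (m + 3)*(m + 4)*(m + 3)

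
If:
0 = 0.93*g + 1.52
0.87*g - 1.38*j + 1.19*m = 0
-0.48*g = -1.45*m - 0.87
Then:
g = -1.63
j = -2.01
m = -1.14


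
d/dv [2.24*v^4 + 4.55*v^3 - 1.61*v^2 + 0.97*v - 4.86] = 8.96*v^3 + 13.65*v^2 - 3.22*v + 0.97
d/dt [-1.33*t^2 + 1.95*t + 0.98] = 1.95 - 2.66*t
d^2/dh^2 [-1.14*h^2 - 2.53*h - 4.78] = -2.28000000000000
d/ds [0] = 0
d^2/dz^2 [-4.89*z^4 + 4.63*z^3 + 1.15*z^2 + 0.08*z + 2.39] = -58.68*z^2 + 27.78*z + 2.3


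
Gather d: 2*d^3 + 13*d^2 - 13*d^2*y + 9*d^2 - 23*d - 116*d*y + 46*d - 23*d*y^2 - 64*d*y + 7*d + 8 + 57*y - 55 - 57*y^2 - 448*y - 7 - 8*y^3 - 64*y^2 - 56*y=2*d^3 + d^2*(22 - 13*y) + d*(-23*y^2 - 180*y + 30) - 8*y^3 - 121*y^2 - 447*y - 54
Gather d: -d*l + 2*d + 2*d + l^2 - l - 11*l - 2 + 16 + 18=d*(4 - l) + l^2 - 12*l + 32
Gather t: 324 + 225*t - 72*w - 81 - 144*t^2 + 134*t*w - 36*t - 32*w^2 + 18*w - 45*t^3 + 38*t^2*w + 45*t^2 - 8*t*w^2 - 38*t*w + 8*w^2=-45*t^3 + t^2*(38*w - 99) + t*(-8*w^2 + 96*w + 189) - 24*w^2 - 54*w + 243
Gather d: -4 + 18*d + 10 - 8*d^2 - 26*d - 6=-8*d^2 - 8*d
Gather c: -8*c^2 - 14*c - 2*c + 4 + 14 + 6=-8*c^2 - 16*c + 24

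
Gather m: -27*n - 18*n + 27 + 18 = 45 - 45*n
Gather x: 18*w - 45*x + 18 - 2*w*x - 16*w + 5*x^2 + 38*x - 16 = 2*w + 5*x^2 + x*(-2*w - 7) + 2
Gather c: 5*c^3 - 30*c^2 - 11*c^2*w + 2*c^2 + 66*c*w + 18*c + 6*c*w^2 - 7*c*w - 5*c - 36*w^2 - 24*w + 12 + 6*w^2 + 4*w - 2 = 5*c^3 + c^2*(-11*w - 28) + c*(6*w^2 + 59*w + 13) - 30*w^2 - 20*w + 10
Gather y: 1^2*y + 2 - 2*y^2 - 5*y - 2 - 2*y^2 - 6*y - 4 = -4*y^2 - 10*y - 4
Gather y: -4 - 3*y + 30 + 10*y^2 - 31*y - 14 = 10*y^2 - 34*y + 12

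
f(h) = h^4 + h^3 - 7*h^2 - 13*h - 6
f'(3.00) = 80.00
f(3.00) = 0.00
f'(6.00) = 875.00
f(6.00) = 1176.00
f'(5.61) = 709.11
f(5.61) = 867.82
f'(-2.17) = -9.37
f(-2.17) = 1.20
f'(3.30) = 117.22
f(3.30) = 29.40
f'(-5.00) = -368.00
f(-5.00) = 384.00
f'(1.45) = -14.80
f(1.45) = -32.10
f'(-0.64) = -3.86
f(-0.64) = -0.64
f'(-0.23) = -9.67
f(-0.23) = -3.39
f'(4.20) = 277.47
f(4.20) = 201.18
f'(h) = 4*h^3 + 3*h^2 - 14*h - 13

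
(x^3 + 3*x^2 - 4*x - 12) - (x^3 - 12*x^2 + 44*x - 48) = 15*x^2 - 48*x + 36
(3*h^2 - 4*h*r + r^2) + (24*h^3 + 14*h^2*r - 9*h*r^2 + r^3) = 24*h^3 + 14*h^2*r + 3*h^2 - 9*h*r^2 - 4*h*r + r^3 + r^2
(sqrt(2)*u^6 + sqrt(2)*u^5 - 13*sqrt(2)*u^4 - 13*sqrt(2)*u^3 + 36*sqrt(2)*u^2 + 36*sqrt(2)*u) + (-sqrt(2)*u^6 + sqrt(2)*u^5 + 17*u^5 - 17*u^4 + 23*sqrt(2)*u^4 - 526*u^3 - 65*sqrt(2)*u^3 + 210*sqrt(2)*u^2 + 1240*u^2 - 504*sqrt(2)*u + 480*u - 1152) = 2*sqrt(2)*u^5 + 17*u^5 - 17*u^4 + 10*sqrt(2)*u^4 - 526*u^3 - 78*sqrt(2)*u^3 + 246*sqrt(2)*u^2 + 1240*u^2 - 468*sqrt(2)*u + 480*u - 1152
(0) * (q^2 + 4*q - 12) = 0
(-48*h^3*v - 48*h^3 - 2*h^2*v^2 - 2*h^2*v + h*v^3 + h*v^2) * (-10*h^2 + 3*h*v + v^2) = 480*h^5*v + 480*h^5 - 124*h^4*v^2 - 124*h^4*v - 64*h^3*v^3 - 64*h^3*v^2 + h^2*v^4 + h^2*v^3 + h*v^5 + h*v^4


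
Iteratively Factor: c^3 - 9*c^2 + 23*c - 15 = (c - 3)*(c^2 - 6*c + 5) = (c - 3)*(c - 1)*(c - 5)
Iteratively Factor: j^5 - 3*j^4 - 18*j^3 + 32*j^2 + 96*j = (j - 4)*(j^4 + j^3 - 14*j^2 - 24*j) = (j - 4)^2*(j^3 + 5*j^2 + 6*j) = (j - 4)^2*(j + 2)*(j^2 + 3*j) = j*(j - 4)^2*(j + 2)*(j + 3)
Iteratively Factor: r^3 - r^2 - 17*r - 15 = (r - 5)*(r^2 + 4*r + 3) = (r - 5)*(r + 3)*(r + 1)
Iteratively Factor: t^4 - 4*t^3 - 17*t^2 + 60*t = (t)*(t^3 - 4*t^2 - 17*t + 60) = t*(t - 3)*(t^2 - t - 20) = t*(t - 5)*(t - 3)*(t + 4)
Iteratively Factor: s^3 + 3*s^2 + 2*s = (s)*(s^2 + 3*s + 2) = s*(s + 2)*(s + 1)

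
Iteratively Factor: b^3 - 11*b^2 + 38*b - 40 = (b - 5)*(b^2 - 6*b + 8) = (b - 5)*(b - 4)*(b - 2)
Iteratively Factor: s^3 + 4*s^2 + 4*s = (s + 2)*(s^2 + 2*s) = s*(s + 2)*(s + 2)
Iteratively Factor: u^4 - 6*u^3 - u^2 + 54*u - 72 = (u - 4)*(u^3 - 2*u^2 - 9*u + 18) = (u - 4)*(u - 2)*(u^2 - 9) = (u - 4)*(u - 2)*(u + 3)*(u - 3)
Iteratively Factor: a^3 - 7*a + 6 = (a - 1)*(a^2 + a - 6) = (a - 2)*(a - 1)*(a + 3)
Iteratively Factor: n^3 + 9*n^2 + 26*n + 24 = (n + 4)*(n^2 + 5*n + 6) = (n + 2)*(n + 4)*(n + 3)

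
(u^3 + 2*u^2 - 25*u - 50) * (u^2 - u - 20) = u^5 + u^4 - 47*u^3 - 65*u^2 + 550*u + 1000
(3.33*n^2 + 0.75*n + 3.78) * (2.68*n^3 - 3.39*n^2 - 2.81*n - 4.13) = 8.9244*n^5 - 9.2787*n^4 - 1.7694*n^3 - 28.6746*n^2 - 13.7193*n - 15.6114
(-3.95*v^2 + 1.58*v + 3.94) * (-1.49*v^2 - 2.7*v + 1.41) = 5.8855*v^4 + 8.3108*v^3 - 15.7061*v^2 - 8.4102*v + 5.5554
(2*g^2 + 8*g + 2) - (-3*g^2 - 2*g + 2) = 5*g^2 + 10*g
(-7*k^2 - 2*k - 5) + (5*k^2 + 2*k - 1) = -2*k^2 - 6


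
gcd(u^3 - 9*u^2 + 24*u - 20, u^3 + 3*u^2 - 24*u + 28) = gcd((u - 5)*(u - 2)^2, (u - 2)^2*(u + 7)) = u^2 - 4*u + 4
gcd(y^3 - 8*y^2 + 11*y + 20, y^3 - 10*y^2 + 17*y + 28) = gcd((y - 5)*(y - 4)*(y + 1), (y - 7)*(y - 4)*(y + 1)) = y^2 - 3*y - 4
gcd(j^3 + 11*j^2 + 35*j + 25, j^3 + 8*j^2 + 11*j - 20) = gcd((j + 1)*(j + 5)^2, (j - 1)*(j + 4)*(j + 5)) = j + 5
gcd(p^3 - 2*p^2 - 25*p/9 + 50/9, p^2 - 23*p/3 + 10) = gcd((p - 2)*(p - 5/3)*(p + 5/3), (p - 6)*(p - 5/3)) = p - 5/3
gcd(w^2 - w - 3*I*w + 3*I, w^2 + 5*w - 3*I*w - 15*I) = w - 3*I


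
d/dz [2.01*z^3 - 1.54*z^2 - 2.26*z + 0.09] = 6.03*z^2 - 3.08*z - 2.26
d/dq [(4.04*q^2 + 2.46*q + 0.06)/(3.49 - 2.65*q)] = (-10.706*q^2 + 28.1992*q + 8.7444)/(7.0225*q^2 - 18.497*q + 12.1801)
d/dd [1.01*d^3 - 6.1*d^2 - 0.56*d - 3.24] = 3.03*d^2 - 12.2*d - 0.56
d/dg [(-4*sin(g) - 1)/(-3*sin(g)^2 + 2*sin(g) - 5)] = 2*(-6*sin(g)^2 - 3*sin(g) + 11)*cos(g)/(3*sin(g)^2 - 2*sin(g) + 5)^2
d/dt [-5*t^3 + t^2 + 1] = t*(2 - 15*t)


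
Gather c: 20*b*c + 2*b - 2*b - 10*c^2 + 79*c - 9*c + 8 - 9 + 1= -10*c^2 + c*(20*b + 70)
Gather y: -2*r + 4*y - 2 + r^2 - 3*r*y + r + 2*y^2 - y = r^2 - r + 2*y^2 + y*(3 - 3*r) - 2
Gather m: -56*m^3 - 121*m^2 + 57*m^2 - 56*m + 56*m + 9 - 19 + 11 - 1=-56*m^3 - 64*m^2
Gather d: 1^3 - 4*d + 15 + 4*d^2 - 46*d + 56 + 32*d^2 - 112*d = 36*d^2 - 162*d + 72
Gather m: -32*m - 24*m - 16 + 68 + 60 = 112 - 56*m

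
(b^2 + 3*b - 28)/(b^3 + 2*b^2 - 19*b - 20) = (b + 7)/(b^2 + 6*b + 5)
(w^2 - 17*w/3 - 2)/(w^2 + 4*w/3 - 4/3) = (3*w^2 - 17*w - 6)/(3*w^2 + 4*w - 4)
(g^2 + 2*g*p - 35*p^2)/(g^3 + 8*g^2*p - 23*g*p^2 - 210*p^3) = 1/(g + 6*p)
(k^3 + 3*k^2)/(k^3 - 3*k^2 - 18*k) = k/(k - 6)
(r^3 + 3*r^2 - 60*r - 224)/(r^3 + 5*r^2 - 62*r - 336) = (r + 4)/(r + 6)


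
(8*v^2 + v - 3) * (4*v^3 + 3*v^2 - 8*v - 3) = 32*v^5 + 28*v^4 - 73*v^3 - 41*v^2 + 21*v + 9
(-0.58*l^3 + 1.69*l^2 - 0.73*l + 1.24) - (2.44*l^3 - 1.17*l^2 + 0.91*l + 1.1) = -3.02*l^3 + 2.86*l^2 - 1.64*l + 0.14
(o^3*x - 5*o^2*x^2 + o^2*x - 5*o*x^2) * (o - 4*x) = o^4*x - 9*o^3*x^2 + o^3*x + 20*o^2*x^3 - 9*o^2*x^2 + 20*o*x^3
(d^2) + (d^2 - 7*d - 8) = 2*d^2 - 7*d - 8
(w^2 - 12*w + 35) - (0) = w^2 - 12*w + 35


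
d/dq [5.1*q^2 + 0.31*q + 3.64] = 10.2*q + 0.31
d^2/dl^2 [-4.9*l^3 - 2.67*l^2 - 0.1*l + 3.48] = -29.4*l - 5.34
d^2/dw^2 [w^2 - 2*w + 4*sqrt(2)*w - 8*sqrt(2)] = 2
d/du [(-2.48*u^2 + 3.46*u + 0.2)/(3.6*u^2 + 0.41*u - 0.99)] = (-13.4728*u^2 + 3.4704*u - 3.5074)/(12.96*u^4 + 2.952*u^3 - 6.9599*u^2 - 0.8118*u + 0.9801)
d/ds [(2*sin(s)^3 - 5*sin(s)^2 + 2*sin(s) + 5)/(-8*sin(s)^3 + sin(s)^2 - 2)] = 2*(-19*sin(s)^4 + 16*sin(s)^3 + 53*sin(s)^2 + 5*sin(s) - 2)*cos(s)/(8*sin(s)^3 - sin(s)^2 + 2)^2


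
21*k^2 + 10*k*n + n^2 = (3*k + n)*(7*k + n)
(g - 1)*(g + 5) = g^2 + 4*g - 5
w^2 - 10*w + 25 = (w - 5)^2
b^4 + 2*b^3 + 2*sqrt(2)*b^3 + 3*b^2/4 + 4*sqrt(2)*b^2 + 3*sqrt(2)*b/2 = b*(b + 1/2)*(b + 3/2)*(b + 2*sqrt(2))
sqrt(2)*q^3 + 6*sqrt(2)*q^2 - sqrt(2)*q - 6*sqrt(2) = (q - 1)*(q + 6)*(sqrt(2)*q + sqrt(2))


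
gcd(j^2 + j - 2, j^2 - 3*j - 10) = j + 2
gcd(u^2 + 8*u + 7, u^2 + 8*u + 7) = u^2 + 8*u + 7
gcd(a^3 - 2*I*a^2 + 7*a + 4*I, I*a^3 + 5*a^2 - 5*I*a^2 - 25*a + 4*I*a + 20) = 1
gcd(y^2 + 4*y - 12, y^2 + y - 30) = y + 6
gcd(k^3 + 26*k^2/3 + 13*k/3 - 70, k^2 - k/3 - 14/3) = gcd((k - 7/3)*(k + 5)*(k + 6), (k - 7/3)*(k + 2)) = k - 7/3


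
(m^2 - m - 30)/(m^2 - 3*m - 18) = (m + 5)/(m + 3)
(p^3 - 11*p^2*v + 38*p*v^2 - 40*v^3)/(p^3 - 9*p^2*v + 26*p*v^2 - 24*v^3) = (p - 5*v)/(p - 3*v)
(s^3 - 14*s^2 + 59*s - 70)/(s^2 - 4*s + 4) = (s^2 - 12*s + 35)/(s - 2)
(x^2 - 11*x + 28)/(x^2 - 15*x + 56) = (x - 4)/(x - 8)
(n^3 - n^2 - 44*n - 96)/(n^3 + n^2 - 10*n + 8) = (n^2 - 5*n - 24)/(n^2 - 3*n + 2)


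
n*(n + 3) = n^2 + 3*n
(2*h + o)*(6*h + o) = 12*h^2 + 8*h*o + o^2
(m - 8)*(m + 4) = m^2 - 4*m - 32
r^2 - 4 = (r - 2)*(r + 2)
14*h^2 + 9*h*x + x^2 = (2*h + x)*(7*h + x)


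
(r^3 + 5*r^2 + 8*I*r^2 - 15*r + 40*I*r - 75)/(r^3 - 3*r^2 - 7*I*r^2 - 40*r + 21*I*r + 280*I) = (r^2 + 8*I*r - 15)/(r^2 - r*(8 + 7*I) + 56*I)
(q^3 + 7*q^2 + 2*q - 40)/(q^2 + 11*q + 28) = (q^2 + 3*q - 10)/(q + 7)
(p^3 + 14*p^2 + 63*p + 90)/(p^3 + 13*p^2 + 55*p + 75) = (p + 6)/(p + 5)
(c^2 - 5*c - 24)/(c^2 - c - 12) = (c - 8)/(c - 4)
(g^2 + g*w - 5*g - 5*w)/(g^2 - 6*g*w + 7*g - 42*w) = (g^2 + g*w - 5*g - 5*w)/(g^2 - 6*g*w + 7*g - 42*w)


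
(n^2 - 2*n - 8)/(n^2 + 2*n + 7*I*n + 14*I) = (n - 4)/(n + 7*I)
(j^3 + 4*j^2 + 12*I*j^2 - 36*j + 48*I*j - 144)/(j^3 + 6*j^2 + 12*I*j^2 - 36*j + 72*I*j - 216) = (j + 4)/(j + 6)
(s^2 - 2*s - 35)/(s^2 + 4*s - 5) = (s - 7)/(s - 1)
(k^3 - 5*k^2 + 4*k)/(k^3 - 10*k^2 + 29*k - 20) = k/(k - 5)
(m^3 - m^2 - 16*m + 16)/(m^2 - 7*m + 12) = (m^2 + 3*m - 4)/(m - 3)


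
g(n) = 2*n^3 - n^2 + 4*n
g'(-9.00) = 508.00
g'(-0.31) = 5.20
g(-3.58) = -118.90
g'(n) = 6*n^2 - 2*n + 4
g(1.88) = 17.27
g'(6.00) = 208.00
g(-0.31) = -1.40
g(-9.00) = -1575.00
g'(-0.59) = 7.27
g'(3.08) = 54.76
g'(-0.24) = 4.83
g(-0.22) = -0.95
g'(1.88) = 21.45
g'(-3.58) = 88.06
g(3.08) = 61.27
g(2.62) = 39.59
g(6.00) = 420.00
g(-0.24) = -1.05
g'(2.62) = 39.95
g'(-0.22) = 4.73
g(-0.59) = -3.12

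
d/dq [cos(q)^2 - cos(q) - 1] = sin(q) - sin(2*q)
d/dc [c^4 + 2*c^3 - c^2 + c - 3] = 4*c^3 + 6*c^2 - 2*c + 1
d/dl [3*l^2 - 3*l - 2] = 6*l - 3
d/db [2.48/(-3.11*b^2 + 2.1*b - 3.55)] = (15.4256*b - 5.208)/(3.11*b^2 - 2.1*b + 3.55)^2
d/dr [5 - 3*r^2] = -6*r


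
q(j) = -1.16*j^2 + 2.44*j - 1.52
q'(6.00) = -11.48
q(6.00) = -28.64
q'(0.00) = 2.44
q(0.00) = -1.52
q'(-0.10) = 2.67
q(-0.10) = -1.78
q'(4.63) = -8.30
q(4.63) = -15.09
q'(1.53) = -1.11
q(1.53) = -0.50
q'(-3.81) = 11.28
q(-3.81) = -27.66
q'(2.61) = -3.62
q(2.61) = -3.05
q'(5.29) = -9.83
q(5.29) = -21.07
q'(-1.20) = 5.22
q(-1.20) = -6.12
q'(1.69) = -1.48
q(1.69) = -0.71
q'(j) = 2.44 - 2.32*j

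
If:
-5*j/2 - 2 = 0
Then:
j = -4/5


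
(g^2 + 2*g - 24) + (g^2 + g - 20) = 2*g^2 + 3*g - 44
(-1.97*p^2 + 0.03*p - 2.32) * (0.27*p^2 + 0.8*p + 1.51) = -0.5319*p^4 - 1.5679*p^3 - 3.5771*p^2 - 1.8107*p - 3.5032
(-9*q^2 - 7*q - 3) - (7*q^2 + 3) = -16*q^2 - 7*q - 6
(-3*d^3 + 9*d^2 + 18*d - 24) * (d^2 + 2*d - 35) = -3*d^5 + 3*d^4 + 141*d^3 - 303*d^2 - 678*d + 840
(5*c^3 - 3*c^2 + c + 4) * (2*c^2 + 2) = 10*c^5 - 6*c^4 + 12*c^3 + 2*c^2 + 2*c + 8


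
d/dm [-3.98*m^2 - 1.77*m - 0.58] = -7.96*m - 1.77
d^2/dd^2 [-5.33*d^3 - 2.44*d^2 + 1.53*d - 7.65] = -31.98*d - 4.88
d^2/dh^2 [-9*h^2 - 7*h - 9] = -18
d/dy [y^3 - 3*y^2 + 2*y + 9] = 3*y^2 - 6*y + 2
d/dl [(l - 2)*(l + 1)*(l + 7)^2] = 4*l^3 + 39*l^2 + 66*l - 77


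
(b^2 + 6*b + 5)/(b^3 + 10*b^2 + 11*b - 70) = (b + 1)/(b^2 + 5*b - 14)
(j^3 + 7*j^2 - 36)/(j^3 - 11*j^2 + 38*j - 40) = (j^2 + 9*j + 18)/(j^2 - 9*j + 20)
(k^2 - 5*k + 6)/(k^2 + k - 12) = (k - 2)/(k + 4)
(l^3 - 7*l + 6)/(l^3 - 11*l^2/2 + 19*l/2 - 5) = 2*(l + 3)/(2*l - 5)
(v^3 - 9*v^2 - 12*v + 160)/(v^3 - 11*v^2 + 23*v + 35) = (v^2 - 4*v - 32)/(v^2 - 6*v - 7)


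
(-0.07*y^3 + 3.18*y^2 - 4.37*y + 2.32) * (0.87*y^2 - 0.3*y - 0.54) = -0.0609*y^5 + 2.7876*y^4 - 4.7181*y^3 + 1.6122*y^2 + 1.6638*y - 1.2528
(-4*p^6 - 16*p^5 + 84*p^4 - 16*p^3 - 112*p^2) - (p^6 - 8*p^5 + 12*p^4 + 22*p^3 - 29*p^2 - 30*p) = -5*p^6 - 8*p^5 + 72*p^4 - 38*p^3 - 83*p^2 + 30*p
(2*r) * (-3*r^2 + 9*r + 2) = -6*r^3 + 18*r^2 + 4*r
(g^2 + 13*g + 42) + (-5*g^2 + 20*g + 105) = -4*g^2 + 33*g + 147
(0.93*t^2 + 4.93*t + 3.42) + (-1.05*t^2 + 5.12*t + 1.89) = -0.12*t^2 + 10.05*t + 5.31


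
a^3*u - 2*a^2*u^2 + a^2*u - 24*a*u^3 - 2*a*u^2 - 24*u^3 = (a - 6*u)*(a + 4*u)*(a*u + u)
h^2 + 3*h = h*(h + 3)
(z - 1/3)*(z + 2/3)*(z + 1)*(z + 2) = z^4 + 10*z^3/3 + 25*z^2/9 - 4/9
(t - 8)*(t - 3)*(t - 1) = t^3 - 12*t^2 + 35*t - 24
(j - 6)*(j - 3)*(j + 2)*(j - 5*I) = j^4 - 7*j^3 - 5*I*j^3 + 35*I*j^2 + 36*j - 180*I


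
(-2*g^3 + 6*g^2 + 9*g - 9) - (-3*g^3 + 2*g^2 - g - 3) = g^3 + 4*g^2 + 10*g - 6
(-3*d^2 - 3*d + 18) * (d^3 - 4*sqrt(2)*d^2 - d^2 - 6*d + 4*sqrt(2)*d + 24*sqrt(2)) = -3*d^5 + 12*sqrt(2)*d^4 + 39*d^3 - 156*sqrt(2)*d^2 - 108*d + 432*sqrt(2)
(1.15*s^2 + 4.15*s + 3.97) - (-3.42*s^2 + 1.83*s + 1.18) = 4.57*s^2 + 2.32*s + 2.79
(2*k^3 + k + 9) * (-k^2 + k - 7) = -2*k^5 + 2*k^4 - 15*k^3 - 8*k^2 + 2*k - 63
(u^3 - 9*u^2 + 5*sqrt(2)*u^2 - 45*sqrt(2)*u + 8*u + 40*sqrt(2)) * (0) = 0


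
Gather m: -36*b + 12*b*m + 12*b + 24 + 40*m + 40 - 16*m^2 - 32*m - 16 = -24*b - 16*m^2 + m*(12*b + 8) + 48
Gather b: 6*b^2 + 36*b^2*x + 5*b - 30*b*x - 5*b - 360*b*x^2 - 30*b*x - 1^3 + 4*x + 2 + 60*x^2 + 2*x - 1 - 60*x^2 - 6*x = b^2*(36*x + 6) + b*(-360*x^2 - 60*x)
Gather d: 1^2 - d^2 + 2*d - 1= -d^2 + 2*d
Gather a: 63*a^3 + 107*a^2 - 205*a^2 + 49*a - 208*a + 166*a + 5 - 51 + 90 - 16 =63*a^3 - 98*a^2 + 7*a + 28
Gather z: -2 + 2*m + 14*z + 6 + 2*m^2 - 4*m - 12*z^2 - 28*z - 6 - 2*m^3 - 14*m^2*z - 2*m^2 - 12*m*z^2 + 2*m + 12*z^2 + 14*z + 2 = -2*m^3 - 14*m^2*z - 12*m*z^2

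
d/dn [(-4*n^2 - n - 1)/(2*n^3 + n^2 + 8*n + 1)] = (8*n^4 + 4*n^3 - 25*n^2 - 6*n + 7)/(4*n^6 + 4*n^5 + 33*n^4 + 20*n^3 + 66*n^2 + 16*n + 1)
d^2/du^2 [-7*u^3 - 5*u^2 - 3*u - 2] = -42*u - 10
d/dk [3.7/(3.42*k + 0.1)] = -12.654/(3.42*k + 0.1)^2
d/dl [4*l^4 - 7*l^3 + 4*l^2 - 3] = l*(16*l^2 - 21*l + 8)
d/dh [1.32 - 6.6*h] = -6.60000000000000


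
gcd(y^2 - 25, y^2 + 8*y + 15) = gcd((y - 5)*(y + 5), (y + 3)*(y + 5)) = y + 5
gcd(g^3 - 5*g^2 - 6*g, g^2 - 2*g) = g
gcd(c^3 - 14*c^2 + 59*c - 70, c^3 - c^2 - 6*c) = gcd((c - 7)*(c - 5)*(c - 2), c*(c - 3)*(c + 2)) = 1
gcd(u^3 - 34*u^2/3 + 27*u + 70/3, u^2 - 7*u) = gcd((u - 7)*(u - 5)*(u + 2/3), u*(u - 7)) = u - 7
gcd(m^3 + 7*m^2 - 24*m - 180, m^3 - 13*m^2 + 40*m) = m - 5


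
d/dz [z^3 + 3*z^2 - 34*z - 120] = 3*z^2 + 6*z - 34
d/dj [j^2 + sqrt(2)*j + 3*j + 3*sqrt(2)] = 2*j + sqrt(2) + 3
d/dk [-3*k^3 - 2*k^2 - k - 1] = -9*k^2 - 4*k - 1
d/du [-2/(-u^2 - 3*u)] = 2*(-2*u - 3)/(u^2*(u + 3)^2)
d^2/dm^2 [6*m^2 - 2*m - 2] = 12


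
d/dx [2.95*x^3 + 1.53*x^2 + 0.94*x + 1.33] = 8.85*x^2 + 3.06*x + 0.94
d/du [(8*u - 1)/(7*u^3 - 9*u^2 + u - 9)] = (56*u^3 - 72*u^2 + 8*u - (8*u - 1)*(21*u^2 - 18*u + 1) - 72)/(7*u^3 - 9*u^2 + u - 9)^2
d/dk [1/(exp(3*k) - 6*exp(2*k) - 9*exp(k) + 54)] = 3*(-exp(2*k) + 4*exp(k) + 3)*exp(k)/(exp(3*k) - 6*exp(2*k) - 9*exp(k) + 54)^2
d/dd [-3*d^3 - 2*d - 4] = -9*d^2 - 2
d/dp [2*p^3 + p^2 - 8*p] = 6*p^2 + 2*p - 8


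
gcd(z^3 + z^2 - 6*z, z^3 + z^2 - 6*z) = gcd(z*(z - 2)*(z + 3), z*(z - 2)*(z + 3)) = z^3 + z^2 - 6*z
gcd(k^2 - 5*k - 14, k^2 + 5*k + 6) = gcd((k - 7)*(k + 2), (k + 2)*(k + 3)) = k + 2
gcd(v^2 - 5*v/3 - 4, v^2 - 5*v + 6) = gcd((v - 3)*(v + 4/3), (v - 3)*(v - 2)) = v - 3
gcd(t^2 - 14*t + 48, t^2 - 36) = t - 6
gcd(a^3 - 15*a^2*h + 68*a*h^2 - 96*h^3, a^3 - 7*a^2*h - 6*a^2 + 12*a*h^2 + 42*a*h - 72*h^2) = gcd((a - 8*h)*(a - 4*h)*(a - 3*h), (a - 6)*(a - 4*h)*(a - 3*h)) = a^2 - 7*a*h + 12*h^2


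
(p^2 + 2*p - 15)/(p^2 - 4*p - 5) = (-p^2 - 2*p + 15)/(-p^2 + 4*p + 5)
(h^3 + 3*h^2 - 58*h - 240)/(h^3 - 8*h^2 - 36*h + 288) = (h + 5)/(h - 6)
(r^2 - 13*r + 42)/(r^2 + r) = (r^2 - 13*r + 42)/(r*(r + 1))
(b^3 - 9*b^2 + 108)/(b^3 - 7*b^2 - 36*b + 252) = (b^2 - 3*b - 18)/(b^2 - b - 42)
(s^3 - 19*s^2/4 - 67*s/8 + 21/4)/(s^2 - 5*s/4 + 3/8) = (4*s^2 - 17*s - 42)/(4*s - 3)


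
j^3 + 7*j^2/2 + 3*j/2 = j*(j + 1/2)*(j + 3)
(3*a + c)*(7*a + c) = 21*a^2 + 10*a*c + c^2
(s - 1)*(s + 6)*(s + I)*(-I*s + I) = -I*s^4 + s^3 - 4*I*s^3 + 4*s^2 + 11*I*s^2 - 11*s - 6*I*s + 6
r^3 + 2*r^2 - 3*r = r*(r - 1)*(r + 3)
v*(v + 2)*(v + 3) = v^3 + 5*v^2 + 6*v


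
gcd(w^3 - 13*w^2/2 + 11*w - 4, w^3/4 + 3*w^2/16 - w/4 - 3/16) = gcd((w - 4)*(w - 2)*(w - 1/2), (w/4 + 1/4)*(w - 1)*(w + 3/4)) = 1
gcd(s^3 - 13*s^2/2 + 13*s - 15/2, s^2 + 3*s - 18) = s - 3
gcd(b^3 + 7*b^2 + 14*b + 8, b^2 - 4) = b + 2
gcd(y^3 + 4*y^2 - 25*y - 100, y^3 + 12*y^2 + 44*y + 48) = y + 4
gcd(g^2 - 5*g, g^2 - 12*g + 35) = g - 5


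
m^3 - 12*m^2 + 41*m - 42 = (m - 7)*(m - 3)*(m - 2)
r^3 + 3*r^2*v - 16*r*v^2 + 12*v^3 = (r - 2*v)*(r - v)*(r + 6*v)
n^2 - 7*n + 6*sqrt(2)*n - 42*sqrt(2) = (n - 7)*(n + 6*sqrt(2))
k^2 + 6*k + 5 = (k + 1)*(k + 5)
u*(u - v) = u^2 - u*v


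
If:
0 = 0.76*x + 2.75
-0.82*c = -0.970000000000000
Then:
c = 1.18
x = -3.62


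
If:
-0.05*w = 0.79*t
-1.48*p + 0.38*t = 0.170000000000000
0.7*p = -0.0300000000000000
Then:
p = -0.04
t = 0.28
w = -4.43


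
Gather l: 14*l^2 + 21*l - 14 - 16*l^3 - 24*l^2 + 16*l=-16*l^3 - 10*l^2 + 37*l - 14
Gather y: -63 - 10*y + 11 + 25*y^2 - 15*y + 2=25*y^2 - 25*y - 50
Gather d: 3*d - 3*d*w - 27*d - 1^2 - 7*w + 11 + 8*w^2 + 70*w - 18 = d*(-3*w - 24) + 8*w^2 + 63*w - 8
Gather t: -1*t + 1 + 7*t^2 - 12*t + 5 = 7*t^2 - 13*t + 6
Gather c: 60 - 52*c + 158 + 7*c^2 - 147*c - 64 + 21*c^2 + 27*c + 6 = 28*c^2 - 172*c + 160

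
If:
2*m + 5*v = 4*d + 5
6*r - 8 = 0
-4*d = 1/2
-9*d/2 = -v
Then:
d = -1/8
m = 117/32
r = 4/3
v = -9/16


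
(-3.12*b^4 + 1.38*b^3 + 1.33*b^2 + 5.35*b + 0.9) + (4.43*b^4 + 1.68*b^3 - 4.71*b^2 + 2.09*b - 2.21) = 1.31*b^4 + 3.06*b^3 - 3.38*b^2 + 7.44*b - 1.31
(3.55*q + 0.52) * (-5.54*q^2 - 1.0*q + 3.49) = -19.667*q^3 - 6.4308*q^2 + 11.8695*q + 1.8148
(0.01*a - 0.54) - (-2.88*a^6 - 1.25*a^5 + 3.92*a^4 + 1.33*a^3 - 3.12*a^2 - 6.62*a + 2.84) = 2.88*a^6 + 1.25*a^5 - 3.92*a^4 - 1.33*a^3 + 3.12*a^2 + 6.63*a - 3.38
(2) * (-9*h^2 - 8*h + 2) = -18*h^2 - 16*h + 4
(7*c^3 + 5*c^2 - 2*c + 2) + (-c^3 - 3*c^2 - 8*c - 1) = 6*c^3 + 2*c^2 - 10*c + 1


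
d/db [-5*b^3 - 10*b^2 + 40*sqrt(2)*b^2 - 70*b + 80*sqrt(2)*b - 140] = -15*b^2 - 20*b + 80*sqrt(2)*b - 70 + 80*sqrt(2)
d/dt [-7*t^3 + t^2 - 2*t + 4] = -21*t^2 + 2*t - 2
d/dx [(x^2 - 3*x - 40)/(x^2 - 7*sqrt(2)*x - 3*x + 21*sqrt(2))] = ((2*x - 3)*(x^2 - 7*sqrt(2)*x - 3*x + 21*sqrt(2)) - (-2*x + 3 + 7*sqrt(2))*(-x^2 + 3*x + 40))/(x^2 - 7*sqrt(2)*x - 3*x + 21*sqrt(2))^2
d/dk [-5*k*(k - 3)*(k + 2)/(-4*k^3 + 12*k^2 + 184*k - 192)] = 5*(-k^4 - 40*k^3 + 86*k^2 - 48*k - 144)/(2*(k^6 - 6*k^5 - 83*k^4 + 372*k^3 + 1828*k^2 - 4416*k + 2304))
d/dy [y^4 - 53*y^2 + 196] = 4*y^3 - 106*y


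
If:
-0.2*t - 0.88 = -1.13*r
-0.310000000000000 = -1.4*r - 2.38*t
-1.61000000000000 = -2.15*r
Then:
No Solution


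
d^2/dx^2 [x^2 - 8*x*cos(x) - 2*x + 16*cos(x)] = 8*x*cos(x) - 16*sqrt(2)*cos(x + pi/4) + 2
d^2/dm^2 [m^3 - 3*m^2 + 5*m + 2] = 6*m - 6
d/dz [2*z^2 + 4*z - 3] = 4*z + 4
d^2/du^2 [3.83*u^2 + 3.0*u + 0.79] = 7.66000000000000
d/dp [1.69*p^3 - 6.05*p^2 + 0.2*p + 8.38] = 5.07*p^2 - 12.1*p + 0.2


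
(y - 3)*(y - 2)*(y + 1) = y^3 - 4*y^2 + y + 6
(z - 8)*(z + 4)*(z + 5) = z^3 + z^2 - 52*z - 160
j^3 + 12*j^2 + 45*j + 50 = (j + 2)*(j + 5)^2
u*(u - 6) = u^2 - 6*u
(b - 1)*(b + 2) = b^2 + b - 2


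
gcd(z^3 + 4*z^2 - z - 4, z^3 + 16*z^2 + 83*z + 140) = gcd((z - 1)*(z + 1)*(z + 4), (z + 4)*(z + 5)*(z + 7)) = z + 4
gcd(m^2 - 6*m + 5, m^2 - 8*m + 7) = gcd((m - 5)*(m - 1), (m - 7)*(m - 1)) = m - 1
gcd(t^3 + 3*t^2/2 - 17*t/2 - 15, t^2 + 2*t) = t + 2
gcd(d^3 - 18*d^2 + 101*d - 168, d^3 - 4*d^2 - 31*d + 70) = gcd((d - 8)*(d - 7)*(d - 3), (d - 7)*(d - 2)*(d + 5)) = d - 7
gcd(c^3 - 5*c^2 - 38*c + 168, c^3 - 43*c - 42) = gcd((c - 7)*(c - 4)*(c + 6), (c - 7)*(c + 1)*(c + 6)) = c^2 - c - 42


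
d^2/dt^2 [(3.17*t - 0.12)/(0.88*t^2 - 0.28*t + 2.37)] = ((1.9864 - 16.7376*t)*(0.88*t^2 - 0.28*t + 2.37) + (1.76*t - 0.28)*(3.17*t - 0.12)*(3.52*t - 0.56))/(0.88*t^2 - 0.28*t + 2.37)^3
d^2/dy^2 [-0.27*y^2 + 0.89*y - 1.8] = -0.540000000000000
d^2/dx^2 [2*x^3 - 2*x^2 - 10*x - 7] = 12*x - 4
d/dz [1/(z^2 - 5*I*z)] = (-2*z + 5*I)/(z^2*(z - 5*I)^2)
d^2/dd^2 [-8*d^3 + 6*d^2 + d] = 12 - 48*d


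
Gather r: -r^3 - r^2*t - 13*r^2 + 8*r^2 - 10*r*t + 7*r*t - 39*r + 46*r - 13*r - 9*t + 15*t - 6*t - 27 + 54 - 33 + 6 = -r^3 + r^2*(-t - 5) + r*(-3*t - 6)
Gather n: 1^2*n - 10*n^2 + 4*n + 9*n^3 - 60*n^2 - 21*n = 9*n^3 - 70*n^2 - 16*n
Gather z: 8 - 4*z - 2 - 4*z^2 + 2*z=-4*z^2 - 2*z + 6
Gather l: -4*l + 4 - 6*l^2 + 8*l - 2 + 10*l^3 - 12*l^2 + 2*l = 10*l^3 - 18*l^2 + 6*l + 2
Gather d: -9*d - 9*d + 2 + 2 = 4 - 18*d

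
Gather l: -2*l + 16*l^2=16*l^2 - 2*l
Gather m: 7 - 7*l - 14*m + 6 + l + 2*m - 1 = -6*l - 12*m + 12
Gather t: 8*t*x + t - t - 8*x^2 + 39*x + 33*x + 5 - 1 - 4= 8*t*x - 8*x^2 + 72*x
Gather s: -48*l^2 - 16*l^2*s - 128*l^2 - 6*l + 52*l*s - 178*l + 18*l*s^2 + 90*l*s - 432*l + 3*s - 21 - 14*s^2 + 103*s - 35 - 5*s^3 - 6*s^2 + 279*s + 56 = -176*l^2 - 616*l - 5*s^3 + s^2*(18*l - 20) + s*(-16*l^2 + 142*l + 385)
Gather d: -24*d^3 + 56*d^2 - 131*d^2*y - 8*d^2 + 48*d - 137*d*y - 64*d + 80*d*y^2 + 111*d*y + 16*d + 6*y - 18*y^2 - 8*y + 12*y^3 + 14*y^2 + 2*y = -24*d^3 + d^2*(48 - 131*y) + d*(80*y^2 - 26*y) + 12*y^3 - 4*y^2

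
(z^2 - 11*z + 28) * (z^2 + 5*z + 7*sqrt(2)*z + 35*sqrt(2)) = z^4 - 6*z^3 + 7*sqrt(2)*z^3 - 42*sqrt(2)*z^2 - 27*z^2 - 189*sqrt(2)*z + 140*z + 980*sqrt(2)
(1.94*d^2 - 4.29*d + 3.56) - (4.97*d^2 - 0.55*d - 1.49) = -3.03*d^2 - 3.74*d + 5.05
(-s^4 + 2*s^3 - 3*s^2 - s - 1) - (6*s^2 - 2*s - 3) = -s^4 + 2*s^3 - 9*s^2 + s + 2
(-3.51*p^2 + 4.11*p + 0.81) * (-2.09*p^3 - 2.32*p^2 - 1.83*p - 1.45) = 7.3359*p^5 - 0.446700000000002*p^4 - 4.8048*p^3 - 4.311*p^2 - 7.4418*p - 1.1745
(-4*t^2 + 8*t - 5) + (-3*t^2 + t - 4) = -7*t^2 + 9*t - 9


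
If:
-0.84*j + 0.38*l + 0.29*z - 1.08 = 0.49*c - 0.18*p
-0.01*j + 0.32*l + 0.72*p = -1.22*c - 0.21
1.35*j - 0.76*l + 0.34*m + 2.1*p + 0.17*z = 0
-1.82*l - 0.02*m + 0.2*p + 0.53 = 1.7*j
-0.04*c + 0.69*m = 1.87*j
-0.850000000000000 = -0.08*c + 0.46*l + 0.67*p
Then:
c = 0.51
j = 0.40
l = -0.21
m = 1.12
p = -1.06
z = 6.70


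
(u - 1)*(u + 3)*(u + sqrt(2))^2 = u^4 + 2*u^3 + 2*sqrt(2)*u^3 - u^2 + 4*sqrt(2)*u^2 - 6*sqrt(2)*u + 4*u - 6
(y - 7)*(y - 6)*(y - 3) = y^3 - 16*y^2 + 81*y - 126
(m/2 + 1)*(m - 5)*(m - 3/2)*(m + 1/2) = m^4/2 - 2*m^3 - 31*m^2/8 + 49*m/8 + 15/4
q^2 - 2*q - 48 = (q - 8)*(q + 6)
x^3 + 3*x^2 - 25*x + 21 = (x - 3)*(x - 1)*(x + 7)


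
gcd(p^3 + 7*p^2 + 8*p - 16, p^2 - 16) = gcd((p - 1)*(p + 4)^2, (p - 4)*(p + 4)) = p + 4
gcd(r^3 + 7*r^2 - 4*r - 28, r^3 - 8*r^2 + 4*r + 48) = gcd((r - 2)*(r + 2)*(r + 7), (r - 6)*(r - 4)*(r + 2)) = r + 2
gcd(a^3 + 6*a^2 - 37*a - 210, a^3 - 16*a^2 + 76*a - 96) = a - 6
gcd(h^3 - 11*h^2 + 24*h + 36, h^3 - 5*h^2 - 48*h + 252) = h^2 - 12*h + 36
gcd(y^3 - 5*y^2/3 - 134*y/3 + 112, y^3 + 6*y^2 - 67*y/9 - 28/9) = y + 7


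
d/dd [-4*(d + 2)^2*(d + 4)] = 4*(-3*d - 10)*(d + 2)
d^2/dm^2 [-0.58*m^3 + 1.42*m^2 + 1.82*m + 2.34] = 2.84 - 3.48*m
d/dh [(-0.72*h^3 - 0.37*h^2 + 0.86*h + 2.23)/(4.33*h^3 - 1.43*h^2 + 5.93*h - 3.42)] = (2.6317*h^4 - 15.9868*h^3 - 22.5448*h^2 + 8.9086*h - 16.1651)/(18.7489*h^6 - 12.3838*h^5 + 53.3987*h^4 - 46.577*h^3 + 44.9461*h^2 - 40.5612*h + 11.6964)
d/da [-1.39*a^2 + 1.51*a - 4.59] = 1.51 - 2.78*a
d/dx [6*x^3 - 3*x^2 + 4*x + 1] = 18*x^2 - 6*x + 4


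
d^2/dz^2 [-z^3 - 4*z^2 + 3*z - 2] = -6*z - 8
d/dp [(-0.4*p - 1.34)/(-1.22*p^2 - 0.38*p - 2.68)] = (-0.488*p^2 - 3.2696*p + 0.5628)/(1.4884*p^4 + 0.9272*p^3 + 6.6836*p^2 + 2.0368*p + 7.1824)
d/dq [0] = 0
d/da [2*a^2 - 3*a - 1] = 4*a - 3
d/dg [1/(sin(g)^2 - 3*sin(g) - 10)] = (3 - 2*sin(g))*cos(g)/((sin(g) - 5)^2*(sin(g) + 2)^2)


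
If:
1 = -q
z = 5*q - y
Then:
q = -1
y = -z - 5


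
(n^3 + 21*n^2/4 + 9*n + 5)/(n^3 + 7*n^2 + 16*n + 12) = (n + 5/4)/(n + 3)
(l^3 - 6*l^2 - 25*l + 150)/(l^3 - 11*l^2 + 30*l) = (l + 5)/l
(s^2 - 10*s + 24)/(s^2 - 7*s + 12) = (s - 6)/(s - 3)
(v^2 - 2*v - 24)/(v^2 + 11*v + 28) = (v - 6)/(v + 7)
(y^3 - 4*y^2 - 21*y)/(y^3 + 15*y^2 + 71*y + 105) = y*(y - 7)/(y^2 + 12*y + 35)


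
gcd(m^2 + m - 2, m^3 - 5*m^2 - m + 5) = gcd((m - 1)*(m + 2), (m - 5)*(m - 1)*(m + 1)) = m - 1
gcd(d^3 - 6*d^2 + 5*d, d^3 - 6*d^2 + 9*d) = d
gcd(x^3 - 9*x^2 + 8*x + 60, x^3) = 1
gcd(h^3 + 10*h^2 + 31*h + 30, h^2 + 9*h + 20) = h + 5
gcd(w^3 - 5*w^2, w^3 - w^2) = w^2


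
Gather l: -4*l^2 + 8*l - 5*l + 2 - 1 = -4*l^2 + 3*l + 1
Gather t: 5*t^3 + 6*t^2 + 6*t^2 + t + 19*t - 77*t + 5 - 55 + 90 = 5*t^3 + 12*t^2 - 57*t + 40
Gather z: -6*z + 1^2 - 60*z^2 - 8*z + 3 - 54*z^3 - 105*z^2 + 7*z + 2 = -54*z^3 - 165*z^2 - 7*z + 6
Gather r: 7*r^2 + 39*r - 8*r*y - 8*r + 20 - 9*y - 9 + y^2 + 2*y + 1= 7*r^2 + r*(31 - 8*y) + y^2 - 7*y + 12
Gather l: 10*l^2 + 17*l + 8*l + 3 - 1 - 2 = 10*l^2 + 25*l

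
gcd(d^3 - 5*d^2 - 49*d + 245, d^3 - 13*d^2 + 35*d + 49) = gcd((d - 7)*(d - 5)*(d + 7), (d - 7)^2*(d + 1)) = d - 7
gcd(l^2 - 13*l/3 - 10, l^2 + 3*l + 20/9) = l + 5/3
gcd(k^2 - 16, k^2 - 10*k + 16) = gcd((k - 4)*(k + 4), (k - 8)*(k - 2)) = 1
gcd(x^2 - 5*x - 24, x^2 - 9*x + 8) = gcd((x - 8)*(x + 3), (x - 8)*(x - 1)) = x - 8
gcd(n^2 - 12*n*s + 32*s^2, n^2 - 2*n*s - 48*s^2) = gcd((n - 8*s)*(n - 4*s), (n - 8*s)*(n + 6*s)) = -n + 8*s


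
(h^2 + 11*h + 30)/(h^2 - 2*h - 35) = (h + 6)/(h - 7)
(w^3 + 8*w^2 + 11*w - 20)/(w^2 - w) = w + 9 + 20/w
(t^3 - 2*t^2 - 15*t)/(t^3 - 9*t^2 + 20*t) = (t + 3)/(t - 4)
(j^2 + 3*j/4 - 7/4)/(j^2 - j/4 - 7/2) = (j - 1)/(j - 2)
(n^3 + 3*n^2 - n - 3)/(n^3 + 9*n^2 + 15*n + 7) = (n^2 + 2*n - 3)/(n^2 + 8*n + 7)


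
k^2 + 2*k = k*(k + 2)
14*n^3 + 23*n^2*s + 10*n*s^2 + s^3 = (n + s)*(2*n + s)*(7*n + s)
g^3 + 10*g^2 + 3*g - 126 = (g - 3)*(g + 6)*(g + 7)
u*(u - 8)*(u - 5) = u^3 - 13*u^2 + 40*u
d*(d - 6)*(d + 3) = d^3 - 3*d^2 - 18*d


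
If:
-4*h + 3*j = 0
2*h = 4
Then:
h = 2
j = 8/3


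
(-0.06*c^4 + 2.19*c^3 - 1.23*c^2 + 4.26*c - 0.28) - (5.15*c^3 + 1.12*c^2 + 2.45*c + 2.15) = -0.06*c^4 - 2.96*c^3 - 2.35*c^2 + 1.81*c - 2.43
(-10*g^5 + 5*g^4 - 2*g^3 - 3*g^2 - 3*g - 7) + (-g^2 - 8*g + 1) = -10*g^5 + 5*g^4 - 2*g^3 - 4*g^2 - 11*g - 6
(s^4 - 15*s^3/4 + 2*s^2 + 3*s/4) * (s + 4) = s^5 + s^4/4 - 13*s^3 + 35*s^2/4 + 3*s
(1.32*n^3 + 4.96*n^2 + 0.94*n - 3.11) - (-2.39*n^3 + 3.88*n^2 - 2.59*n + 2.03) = 3.71*n^3 + 1.08*n^2 + 3.53*n - 5.14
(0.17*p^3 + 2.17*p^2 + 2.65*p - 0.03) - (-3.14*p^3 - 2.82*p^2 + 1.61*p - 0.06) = 3.31*p^3 + 4.99*p^2 + 1.04*p + 0.03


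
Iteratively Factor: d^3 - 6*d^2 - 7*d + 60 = (d + 3)*(d^2 - 9*d + 20) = (d - 4)*(d + 3)*(d - 5)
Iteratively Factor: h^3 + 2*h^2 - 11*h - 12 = (h - 3)*(h^2 + 5*h + 4) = (h - 3)*(h + 1)*(h + 4)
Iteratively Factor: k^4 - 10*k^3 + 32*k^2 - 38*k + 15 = (k - 1)*(k^3 - 9*k^2 + 23*k - 15) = (k - 3)*(k - 1)*(k^2 - 6*k + 5) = (k - 5)*(k - 3)*(k - 1)*(k - 1)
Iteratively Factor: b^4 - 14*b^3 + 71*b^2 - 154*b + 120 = (b - 2)*(b^3 - 12*b^2 + 47*b - 60) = (b - 4)*(b - 2)*(b^2 - 8*b + 15) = (b - 5)*(b - 4)*(b - 2)*(b - 3)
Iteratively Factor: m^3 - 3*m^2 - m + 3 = (m + 1)*(m^2 - 4*m + 3) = (m - 3)*(m + 1)*(m - 1)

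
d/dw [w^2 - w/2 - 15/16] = 2*w - 1/2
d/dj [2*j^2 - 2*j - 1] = 4*j - 2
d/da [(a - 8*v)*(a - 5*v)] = 2*a - 13*v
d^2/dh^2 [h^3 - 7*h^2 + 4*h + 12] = 6*h - 14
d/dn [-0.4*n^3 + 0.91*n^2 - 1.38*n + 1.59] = -1.2*n^2 + 1.82*n - 1.38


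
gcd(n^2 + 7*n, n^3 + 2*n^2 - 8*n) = n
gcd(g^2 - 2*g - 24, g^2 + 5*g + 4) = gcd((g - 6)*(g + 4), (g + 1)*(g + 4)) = g + 4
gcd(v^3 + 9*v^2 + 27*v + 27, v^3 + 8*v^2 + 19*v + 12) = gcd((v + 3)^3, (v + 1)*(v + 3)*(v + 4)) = v + 3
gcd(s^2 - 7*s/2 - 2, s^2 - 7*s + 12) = s - 4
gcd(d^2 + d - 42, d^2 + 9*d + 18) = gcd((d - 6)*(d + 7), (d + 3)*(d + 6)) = 1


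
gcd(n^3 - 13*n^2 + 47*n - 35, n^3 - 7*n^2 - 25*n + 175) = n^2 - 12*n + 35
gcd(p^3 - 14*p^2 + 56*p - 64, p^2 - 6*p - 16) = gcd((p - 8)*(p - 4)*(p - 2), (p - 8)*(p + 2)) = p - 8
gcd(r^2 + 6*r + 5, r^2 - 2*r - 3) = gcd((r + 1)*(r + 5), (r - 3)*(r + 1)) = r + 1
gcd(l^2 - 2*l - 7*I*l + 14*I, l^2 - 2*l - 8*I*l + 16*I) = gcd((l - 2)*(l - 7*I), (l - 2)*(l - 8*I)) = l - 2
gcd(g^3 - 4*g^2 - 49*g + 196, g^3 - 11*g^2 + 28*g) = g^2 - 11*g + 28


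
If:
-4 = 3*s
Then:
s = -4/3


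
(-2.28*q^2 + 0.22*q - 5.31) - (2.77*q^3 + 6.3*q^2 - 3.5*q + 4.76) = -2.77*q^3 - 8.58*q^2 + 3.72*q - 10.07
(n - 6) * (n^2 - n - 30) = n^3 - 7*n^2 - 24*n + 180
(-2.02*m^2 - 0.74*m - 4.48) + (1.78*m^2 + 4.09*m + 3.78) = -0.24*m^2 + 3.35*m - 0.700000000000001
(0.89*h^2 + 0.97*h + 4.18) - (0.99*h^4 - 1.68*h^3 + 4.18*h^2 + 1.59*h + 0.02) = -0.99*h^4 + 1.68*h^3 - 3.29*h^2 - 0.62*h + 4.16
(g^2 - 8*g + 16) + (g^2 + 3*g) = 2*g^2 - 5*g + 16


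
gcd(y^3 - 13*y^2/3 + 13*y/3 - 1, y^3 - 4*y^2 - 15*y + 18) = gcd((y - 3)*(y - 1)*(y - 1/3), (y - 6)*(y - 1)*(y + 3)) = y - 1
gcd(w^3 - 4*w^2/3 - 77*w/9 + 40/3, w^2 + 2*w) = 1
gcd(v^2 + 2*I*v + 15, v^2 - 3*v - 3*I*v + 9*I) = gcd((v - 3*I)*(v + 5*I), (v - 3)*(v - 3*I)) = v - 3*I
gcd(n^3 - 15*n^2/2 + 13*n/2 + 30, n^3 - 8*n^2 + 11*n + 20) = n^2 - 9*n + 20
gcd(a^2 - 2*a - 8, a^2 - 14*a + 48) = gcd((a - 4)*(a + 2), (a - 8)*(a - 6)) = 1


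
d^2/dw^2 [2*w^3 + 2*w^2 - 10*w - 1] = 12*w + 4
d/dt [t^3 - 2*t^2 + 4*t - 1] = 3*t^2 - 4*t + 4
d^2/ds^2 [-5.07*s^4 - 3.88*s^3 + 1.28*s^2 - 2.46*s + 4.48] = -60.84*s^2 - 23.28*s + 2.56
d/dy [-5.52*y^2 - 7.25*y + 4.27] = -11.04*y - 7.25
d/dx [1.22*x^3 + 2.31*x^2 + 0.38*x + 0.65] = 3.66*x^2 + 4.62*x + 0.38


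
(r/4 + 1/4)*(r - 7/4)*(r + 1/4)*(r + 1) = r^4/4 + r^3/8 - 39*r^2/64 - 19*r/32 - 7/64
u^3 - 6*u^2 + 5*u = u*(u - 5)*(u - 1)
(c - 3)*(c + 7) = c^2 + 4*c - 21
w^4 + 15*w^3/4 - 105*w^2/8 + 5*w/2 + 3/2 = (w - 2)*(w - 1/2)*(w + 1/4)*(w + 6)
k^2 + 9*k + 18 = (k + 3)*(k + 6)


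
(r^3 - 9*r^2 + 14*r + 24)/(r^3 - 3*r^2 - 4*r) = (r - 6)/r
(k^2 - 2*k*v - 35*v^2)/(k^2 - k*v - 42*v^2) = (k + 5*v)/(k + 6*v)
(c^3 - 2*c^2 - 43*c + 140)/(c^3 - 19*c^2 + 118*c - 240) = (c^2 + 3*c - 28)/(c^2 - 14*c + 48)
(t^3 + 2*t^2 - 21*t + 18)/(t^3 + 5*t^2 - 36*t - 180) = (t^2 - 4*t + 3)/(t^2 - t - 30)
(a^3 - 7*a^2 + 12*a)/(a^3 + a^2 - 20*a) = (a - 3)/(a + 5)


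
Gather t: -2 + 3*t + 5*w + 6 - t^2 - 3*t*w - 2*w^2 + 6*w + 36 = -t^2 + t*(3 - 3*w) - 2*w^2 + 11*w + 40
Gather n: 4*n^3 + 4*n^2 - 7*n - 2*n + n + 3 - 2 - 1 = 4*n^3 + 4*n^2 - 8*n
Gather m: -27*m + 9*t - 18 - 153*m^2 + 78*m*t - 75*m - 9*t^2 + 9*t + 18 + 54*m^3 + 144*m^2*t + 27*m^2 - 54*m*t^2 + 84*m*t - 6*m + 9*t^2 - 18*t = 54*m^3 + m^2*(144*t - 126) + m*(-54*t^2 + 162*t - 108)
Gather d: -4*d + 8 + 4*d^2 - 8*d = 4*d^2 - 12*d + 8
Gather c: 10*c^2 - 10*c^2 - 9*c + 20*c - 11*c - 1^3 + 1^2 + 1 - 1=0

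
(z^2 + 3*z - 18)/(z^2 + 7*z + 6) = (z - 3)/(z + 1)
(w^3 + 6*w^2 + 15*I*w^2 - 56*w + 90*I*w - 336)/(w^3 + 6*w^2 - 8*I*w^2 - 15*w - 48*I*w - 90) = (w^2 + 15*I*w - 56)/(w^2 - 8*I*w - 15)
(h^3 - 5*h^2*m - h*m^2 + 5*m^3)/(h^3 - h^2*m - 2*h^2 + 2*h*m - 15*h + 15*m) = (h^2 - 4*h*m - 5*m^2)/(h^2 - 2*h - 15)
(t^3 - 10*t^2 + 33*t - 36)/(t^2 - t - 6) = (t^2 - 7*t + 12)/(t + 2)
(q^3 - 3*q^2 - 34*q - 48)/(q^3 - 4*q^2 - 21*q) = (q^2 - 6*q - 16)/(q*(q - 7))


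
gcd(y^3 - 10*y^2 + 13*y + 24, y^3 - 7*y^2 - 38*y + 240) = y - 8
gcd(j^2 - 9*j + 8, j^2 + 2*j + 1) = 1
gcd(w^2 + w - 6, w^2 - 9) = w + 3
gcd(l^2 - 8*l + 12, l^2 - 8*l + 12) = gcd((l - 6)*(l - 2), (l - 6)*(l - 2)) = l^2 - 8*l + 12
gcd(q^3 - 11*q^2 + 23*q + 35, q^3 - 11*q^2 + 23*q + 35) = q^3 - 11*q^2 + 23*q + 35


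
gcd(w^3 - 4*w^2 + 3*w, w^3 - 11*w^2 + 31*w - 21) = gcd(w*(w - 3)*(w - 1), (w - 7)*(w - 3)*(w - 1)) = w^2 - 4*w + 3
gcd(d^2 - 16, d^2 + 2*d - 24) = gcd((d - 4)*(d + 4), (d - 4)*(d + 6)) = d - 4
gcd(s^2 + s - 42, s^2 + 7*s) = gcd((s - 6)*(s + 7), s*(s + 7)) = s + 7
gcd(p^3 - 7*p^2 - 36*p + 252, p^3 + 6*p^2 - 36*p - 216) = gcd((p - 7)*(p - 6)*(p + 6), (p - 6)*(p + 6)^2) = p^2 - 36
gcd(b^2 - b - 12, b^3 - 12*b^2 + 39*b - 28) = b - 4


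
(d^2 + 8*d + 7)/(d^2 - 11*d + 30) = (d^2 + 8*d + 7)/(d^2 - 11*d + 30)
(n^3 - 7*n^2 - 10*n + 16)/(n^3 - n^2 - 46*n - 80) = (n - 1)/(n + 5)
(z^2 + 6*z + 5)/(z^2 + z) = (z + 5)/z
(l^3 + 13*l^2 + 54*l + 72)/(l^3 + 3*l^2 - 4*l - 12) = (l^2 + 10*l + 24)/(l^2 - 4)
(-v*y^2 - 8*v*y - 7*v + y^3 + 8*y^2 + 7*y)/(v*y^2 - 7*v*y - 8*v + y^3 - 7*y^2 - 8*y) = (-v*y - 7*v + y^2 + 7*y)/(v*y - 8*v + y^2 - 8*y)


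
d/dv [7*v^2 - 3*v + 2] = 14*v - 3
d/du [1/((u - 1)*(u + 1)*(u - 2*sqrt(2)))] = (-(u - 1)*(u + 1) - (u - 1)*(u - 2*sqrt(2)) - (u + 1)*(u - 2*sqrt(2)))/((u - 1)^2*(u + 1)^2*(u - 2*sqrt(2))^2)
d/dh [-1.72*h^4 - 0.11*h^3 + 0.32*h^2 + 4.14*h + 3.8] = -6.88*h^3 - 0.33*h^2 + 0.64*h + 4.14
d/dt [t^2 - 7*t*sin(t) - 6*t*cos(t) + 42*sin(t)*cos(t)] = 6*t*sin(t) - 7*t*cos(t) + 2*t - 7*sin(t) - 6*cos(t) + 42*cos(2*t)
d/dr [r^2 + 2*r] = 2*r + 2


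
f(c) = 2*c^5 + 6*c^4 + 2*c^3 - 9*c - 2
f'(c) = 10*c^4 + 24*c^3 + 6*c^2 - 9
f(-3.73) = -354.83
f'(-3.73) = 764.68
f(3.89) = 3236.07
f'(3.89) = 3784.33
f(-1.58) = 22.03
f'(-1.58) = -26.36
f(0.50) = -5.81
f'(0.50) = -3.88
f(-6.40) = -11877.19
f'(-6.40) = 10722.52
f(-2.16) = 33.85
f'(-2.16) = -5.19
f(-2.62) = 21.42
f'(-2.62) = 71.75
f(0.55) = -5.97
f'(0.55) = -2.28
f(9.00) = 158839.00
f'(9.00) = 83583.00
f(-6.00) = -8156.00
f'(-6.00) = 7983.00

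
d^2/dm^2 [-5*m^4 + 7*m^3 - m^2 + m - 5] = -60*m^2 + 42*m - 2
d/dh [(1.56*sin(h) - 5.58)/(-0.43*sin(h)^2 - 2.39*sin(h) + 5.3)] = (0.6708*sin(h)^2 - 4.7988*sin(h) - 5.0682)*cos(h)/(0.1849*sin(h)^4 + 2.0554*sin(h)^3 + 1.1541*sin(h)^2 - 25.334*sin(h) + 28.09)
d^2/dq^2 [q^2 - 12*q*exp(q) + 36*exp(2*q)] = -12*q*exp(q) + 144*exp(2*q) - 24*exp(q) + 2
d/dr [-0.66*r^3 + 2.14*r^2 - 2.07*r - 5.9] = -1.98*r^2 + 4.28*r - 2.07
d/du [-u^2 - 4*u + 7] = -2*u - 4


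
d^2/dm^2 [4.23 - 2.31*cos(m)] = 2.31*cos(m)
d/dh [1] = 0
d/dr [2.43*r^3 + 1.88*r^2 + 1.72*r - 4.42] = 7.29*r^2 + 3.76*r + 1.72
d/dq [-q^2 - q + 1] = -2*q - 1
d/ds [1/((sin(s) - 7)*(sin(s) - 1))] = 2*(4 - sin(s))*cos(s)/((sin(s) - 7)^2*(sin(s) - 1)^2)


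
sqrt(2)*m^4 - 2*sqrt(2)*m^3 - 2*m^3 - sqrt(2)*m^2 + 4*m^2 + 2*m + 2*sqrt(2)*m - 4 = (m - 2)*(m - 1)*(m - sqrt(2))*(sqrt(2)*m + sqrt(2))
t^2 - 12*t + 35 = (t - 7)*(t - 5)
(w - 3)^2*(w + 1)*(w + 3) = w^4 - 2*w^3 - 12*w^2 + 18*w + 27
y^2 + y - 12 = (y - 3)*(y + 4)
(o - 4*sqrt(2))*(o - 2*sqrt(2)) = o^2 - 6*sqrt(2)*o + 16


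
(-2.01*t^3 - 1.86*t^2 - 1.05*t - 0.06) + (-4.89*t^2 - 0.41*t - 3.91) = -2.01*t^3 - 6.75*t^2 - 1.46*t - 3.97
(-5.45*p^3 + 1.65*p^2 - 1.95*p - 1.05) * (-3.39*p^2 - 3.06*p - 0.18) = 18.4755*p^5 + 11.0835*p^4 + 2.5425*p^3 + 9.2295*p^2 + 3.564*p + 0.189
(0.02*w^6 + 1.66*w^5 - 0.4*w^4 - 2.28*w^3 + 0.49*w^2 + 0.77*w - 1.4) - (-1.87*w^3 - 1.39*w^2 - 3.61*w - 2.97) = 0.02*w^6 + 1.66*w^5 - 0.4*w^4 - 0.41*w^3 + 1.88*w^2 + 4.38*w + 1.57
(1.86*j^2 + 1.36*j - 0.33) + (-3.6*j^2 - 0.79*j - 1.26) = -1.74*j^2 + 0.57*j - 1.59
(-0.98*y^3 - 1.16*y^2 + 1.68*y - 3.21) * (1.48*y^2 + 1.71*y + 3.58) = -1.4504*y^5 - 3.3926*y^4 - 3.0056*y^3 - 6.0308*y^2 + 0.525300000000001*y - 11.4918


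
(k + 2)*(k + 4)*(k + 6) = k^3 + 12*k^2 + 44*k + 48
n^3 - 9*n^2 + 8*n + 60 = (n - 6)*(n - 5)*(n + 2)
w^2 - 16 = (w - 4)*(w + 4)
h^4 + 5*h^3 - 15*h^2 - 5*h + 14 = (h - 2)*(h - 1)*(h + 1)*(h + 7)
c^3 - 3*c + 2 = (c - 1)^2*(c + 2)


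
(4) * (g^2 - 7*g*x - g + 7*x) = 4*g^2 - 28*g*x - 4*g + 28*x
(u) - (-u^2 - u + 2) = u^2 + 2*u - 2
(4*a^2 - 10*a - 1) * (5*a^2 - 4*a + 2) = 20*a^4 - 66*a^3 + 43*a^2 - 16*a - 2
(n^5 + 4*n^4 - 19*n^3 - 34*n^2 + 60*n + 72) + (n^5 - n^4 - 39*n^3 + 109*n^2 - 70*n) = 2*n^5 + 3*n^4 - 58*n^3 + 75*n^2 - 10*n + 72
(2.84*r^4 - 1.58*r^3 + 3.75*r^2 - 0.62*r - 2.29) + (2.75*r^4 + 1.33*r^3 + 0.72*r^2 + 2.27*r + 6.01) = 5.59*r^4 - 0.25*r^3 + 4.47*r^2 + 1.65*r + 3.72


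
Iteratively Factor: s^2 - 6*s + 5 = (s - 5)*(s - 1)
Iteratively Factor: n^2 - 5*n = (n)*(n - 5)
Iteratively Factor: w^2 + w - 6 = (w + 3)*(w - 2)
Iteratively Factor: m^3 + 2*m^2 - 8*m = (m + 4)*(m^2 - 2*m) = (m - 2)*(m + 4)*(m)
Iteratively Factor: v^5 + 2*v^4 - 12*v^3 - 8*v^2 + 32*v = (v)*(v^4 + 2*v^3 - 12*v^2 - 8*v + 32) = v*(v - 2)*(v^3 + 4*v^2 - 4*v - 16) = v*(v - 2)*(v + 2)*(v^2 + 2*v - 8) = v*(v - 2)^2*(v + 2)*(v + 4)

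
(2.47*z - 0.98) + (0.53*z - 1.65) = 3.0*z - 2.63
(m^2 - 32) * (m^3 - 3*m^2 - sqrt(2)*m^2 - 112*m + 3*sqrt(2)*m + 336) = m^5 - 3*m^4 - sqrt(2)*m^4 - 144*m^3 + 3*sqrt(2)*m^3 + 32*sqrt(2)*m^2 + 432*m^2 - 96*sqrt(2)*m + 3584*m - 10752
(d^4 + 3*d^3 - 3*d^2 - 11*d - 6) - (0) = d^4 + 3*d^3 - 3*d^2 - 11*d - 6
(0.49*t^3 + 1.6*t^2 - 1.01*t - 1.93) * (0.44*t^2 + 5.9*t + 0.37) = 0.2156*t^5 + 3.595*t^4 + 9.1769*t^3 - 6.2162*t^2 - 11.7607*t - 0.7141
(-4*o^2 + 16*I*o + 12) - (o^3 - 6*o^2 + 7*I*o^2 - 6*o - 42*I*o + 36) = -o^3 + 2*o^2 - 7*I*o^2 + 6*o + 58*I*o - 24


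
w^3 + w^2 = w^2*(w + 1)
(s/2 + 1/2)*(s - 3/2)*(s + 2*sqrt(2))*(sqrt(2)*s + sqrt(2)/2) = sqrt(2)*s^4/2 + 2*s^3 - 7*sqrt(2)*s^2/8 - 7*s/2 - 3*sqrt(2)*s/8 - 3/2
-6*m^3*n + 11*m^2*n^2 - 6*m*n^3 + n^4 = n*(-3*m + n)*(-2*m + n)*(-m + n)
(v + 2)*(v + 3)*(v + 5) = v^3 + 10*v^2 + 31*v + 30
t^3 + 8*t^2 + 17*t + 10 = (t + 1)*(t + 2)*(t + 5)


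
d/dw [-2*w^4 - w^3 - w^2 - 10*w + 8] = -8*w^3 - 3*w^2 - 2*w - 10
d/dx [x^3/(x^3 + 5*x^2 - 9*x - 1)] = x^2*(5*x^2 - 18*x - 3)/(x^6 + 10*x^5 + 7*x^4 - 92*x^3 + 71*x^2 + 18*x + 1)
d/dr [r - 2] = 1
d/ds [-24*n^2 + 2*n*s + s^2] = 2*n + 2*s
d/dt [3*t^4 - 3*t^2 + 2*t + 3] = 12*t^3 - 6*t + 2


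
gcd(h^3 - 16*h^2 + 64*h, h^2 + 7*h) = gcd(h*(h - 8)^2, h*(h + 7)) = h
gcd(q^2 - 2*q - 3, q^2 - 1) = q + 1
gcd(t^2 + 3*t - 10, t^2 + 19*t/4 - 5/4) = t + 5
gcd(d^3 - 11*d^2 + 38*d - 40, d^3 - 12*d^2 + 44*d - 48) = d^2 - 6*d + 8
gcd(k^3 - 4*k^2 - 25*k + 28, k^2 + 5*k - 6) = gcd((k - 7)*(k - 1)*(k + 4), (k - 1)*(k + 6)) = k - 1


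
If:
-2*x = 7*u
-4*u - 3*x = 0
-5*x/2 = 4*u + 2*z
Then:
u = 0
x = 0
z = 0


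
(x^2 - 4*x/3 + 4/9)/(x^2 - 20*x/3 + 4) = (x - 2/3)/(x - 6)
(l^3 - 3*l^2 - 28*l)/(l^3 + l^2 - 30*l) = (l^2 - 3*l - 28)/(l^2 + l - 30)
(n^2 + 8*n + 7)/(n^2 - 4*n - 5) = (n + 7)/(n - 5)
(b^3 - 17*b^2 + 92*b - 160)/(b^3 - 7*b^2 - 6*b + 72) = (b^2 - 13*b + 40)/(b^2 - 3*b - 18)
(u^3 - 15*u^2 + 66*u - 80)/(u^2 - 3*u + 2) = (u^2 - 13*u + 40)/(u - 1)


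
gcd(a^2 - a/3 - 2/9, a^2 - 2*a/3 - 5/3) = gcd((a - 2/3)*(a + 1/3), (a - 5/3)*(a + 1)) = 1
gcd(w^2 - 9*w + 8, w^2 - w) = w - 1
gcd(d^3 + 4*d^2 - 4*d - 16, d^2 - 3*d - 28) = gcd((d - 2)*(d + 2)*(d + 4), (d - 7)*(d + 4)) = d + 4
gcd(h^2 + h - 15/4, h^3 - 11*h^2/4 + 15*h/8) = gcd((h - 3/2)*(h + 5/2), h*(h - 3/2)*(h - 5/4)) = h - 3/2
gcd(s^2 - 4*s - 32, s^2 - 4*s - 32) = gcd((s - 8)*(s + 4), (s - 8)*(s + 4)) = s^2 - 4*s - 32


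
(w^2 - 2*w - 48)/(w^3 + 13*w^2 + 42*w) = (w - 8)/(w*(w + 7))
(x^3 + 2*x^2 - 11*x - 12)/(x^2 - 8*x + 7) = (x^3 + 2*x^2 - 11*x - 12)/(x^2 - 8*x + 7)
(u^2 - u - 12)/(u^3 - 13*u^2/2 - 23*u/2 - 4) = 2*(-u^2 + u + 12)/(-2*u^3 + 13*u^2 + 23*u + 8)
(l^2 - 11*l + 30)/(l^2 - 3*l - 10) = (l - 6)/(l + 2)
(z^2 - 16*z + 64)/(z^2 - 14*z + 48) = (z - 8)/(z - 6)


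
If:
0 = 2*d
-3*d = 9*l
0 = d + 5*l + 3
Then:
No Solution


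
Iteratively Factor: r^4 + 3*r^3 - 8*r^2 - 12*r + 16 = (r - 1)*(r^3 + 4*r^2 - 4*r - 16) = (r - 1)*(r + 4)*(r^2 - 4) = (r - 2)*(r - 1)*(r + 4)*(r + 2)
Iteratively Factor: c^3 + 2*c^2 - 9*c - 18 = (c - 3)*(c^2 + 5*c + 6) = (c - 3)*(c + 3)*(c + 2)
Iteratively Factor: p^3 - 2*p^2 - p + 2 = (p - 1)*(p^2 - p - 2) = (p - 1)*(p + 1)*(p - 2)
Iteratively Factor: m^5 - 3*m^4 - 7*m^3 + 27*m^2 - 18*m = (m - 3)*(m^4 - 7*m^2 + 6*m) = (m - 3)*(m + 3)*(m^3 - 3*m^2 + 2*m) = (m - 3)*(m - 1)*(m + 3)*(m^2 - 2*m) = m*(m - 3)*(m - 1)*(m + 3)*(m - 2)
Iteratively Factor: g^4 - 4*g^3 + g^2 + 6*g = (g - 2)*(g^3 - 2*g^2 - 3*g) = g*(g - 2)*(g^2 - 2*g - 3) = g*(g - 3)*(g - 2)*(g + 1)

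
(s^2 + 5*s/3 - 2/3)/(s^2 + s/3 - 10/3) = (3*s - 1)/(3*s - 5)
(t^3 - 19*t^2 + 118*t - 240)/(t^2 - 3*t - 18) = (t^2 - 13*t + 40)/(t + 3)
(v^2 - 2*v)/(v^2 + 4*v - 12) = v/(v + 6)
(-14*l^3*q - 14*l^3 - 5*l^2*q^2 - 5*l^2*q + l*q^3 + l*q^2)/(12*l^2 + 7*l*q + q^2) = l*(-14*l^2*q - 14*l^2 - 5*l*q^2 - 5*l*q + q^3 + q^2)/(12*l^2 + 7*l*q + q^2)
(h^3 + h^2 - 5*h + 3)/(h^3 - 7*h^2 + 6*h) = (h^2 + 2*h - 3)/(h*(h - 6))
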